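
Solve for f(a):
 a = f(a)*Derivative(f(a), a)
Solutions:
 f(a) = -sqrt(C1 + a^2)
 f(a) = sqrt(C1 + a^2)


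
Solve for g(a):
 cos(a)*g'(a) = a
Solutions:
 g(a) = C1 + Integral(a/cos(a), a)


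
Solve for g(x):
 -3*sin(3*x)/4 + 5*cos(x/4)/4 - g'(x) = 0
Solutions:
 g(x) = C1 + 5*sin(x/4) + cos(3*x)/4


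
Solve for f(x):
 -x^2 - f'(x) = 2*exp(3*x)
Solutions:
 f(x) = C1 - x^3/3 - 2*exp(3*x)/3


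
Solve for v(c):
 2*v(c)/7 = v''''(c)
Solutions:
 v(c) = C1*exp(-2^(1/4)*7^(3/4)*c/7) + C2*exp(2^(1/4)*7^(3/4)*c/7) + C3*sin(2^(1/4)*7^(3/4)*c/7) + C4*cos(2^(1/4)*7^(3/4)*c/7)


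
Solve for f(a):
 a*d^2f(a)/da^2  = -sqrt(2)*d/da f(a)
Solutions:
 f(a) = C1 + C2*a^(1 - sqrt(2))


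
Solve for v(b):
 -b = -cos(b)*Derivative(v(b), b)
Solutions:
 v(b) = C1 + Integral(b/cos(b), b)


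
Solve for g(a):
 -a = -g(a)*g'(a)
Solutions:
 g(a) = -sqrt(C1 + a^2)
 g(a) = sqrt(C1 + a^2)


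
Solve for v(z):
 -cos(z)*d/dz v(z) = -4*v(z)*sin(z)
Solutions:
 v(z) = C1/cos(z)^4


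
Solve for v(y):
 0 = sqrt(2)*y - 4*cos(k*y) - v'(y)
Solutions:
 v(y) = C1 + sqrt(2)*y^2/2 - 4*sin(k*y)/k


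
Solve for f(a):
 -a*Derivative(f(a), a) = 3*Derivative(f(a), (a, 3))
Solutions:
 f(a) = C1 + Integral(C2*airyai(-3^(2/3)*a/3) + C3*airybi(-3^(2/3)*a/3), a)


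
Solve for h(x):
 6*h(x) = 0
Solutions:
 h(x) = 0


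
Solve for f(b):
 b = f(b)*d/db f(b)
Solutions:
 f(b) = -sqrt(C1 + b^2)
 f(b) = sqrt(C1 + b^2)


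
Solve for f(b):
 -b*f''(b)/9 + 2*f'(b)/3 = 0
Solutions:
 f(b) = C1 + C2*b^7


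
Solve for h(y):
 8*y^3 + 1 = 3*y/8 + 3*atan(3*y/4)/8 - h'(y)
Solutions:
 h(y) = C1 - 2*y^4 + 3*y^2/16 + 3*y*atan(3*y/4)/8 - y - log(9*y^2 + 16)/4


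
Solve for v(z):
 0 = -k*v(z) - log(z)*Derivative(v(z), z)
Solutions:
 v(z) = C1*exp(-k*li(z))


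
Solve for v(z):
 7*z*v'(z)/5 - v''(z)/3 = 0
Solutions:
 v(z) = C1 + C2*erfi(sqrt(210)*z/10)


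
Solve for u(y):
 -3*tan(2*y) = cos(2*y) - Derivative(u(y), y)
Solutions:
 u(y) = C1 - 3*log(cos(2*y))/2 + sin(2*y)/2


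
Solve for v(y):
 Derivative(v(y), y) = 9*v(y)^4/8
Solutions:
 v(y) = 2*(-1/(C1 + 27*y))^(1/3)
 v(y) = (-1/(C1 + 9*y))^(1/3)*(-3^(2/3)/3 - 3^(1/6)*I)
 v(y) = (-1/(C1 + 9*y))^(1/3)*(-3^(2/3)/3 + 3^(1/6)*I)


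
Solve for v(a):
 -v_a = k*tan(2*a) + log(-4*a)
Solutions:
 v(a) = C1 - a*log(-a) - 2*a*log(2) + a + k*log(cos(2*a))/2


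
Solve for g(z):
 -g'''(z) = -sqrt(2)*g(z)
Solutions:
 g(z) = C3*exp(2^(1/6)*z) + (C1*sin(2^(1/6)*sqrt(3)*z/2) + C2*cos(2^(1/6)*sqrt(3)*z/2))*exp(-2^(1/6)*z/2)


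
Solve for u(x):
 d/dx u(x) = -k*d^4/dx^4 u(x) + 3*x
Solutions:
 u(x) = C1 + C2*exp(x*(-1/k)^(1/3)) + C3*exp(x*(-1/k)^(1/3)*(-1 + sqrt(3)*I)/2) + C4*exp(-x*(-1/k)^(1/3)*(1 + sqrt(3)*I)/2) + 3*x^2/2


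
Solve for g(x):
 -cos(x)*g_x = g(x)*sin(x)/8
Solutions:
 g(x) = C1*cos(x)^(1/8)


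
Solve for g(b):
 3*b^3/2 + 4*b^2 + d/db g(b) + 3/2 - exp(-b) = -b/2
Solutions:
 g(b) = C1 - 3*b^4/8 - 4*b^3/3 - b^2/4 - 3*b/2 - exp(-b)


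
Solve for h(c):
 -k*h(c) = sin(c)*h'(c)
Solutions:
 h(c) = C1*exp(k*(-log(cos(c) - 1) + log(cos(c) + 1))/2)


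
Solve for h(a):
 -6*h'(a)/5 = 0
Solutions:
 h(a) = C1


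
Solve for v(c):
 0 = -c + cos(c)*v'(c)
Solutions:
 v(c) = C1 + Integral(c/cos(c), c)


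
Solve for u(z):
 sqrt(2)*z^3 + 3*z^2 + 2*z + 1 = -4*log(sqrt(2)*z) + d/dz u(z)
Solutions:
 u(z) = C1 + sqrt(2)*z^4/4 + z^3 + z^2 + 4*z*log(z) - 3*z + z*log(4)


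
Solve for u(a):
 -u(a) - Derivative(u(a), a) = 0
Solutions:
 u(a) = C1*exp(-a)


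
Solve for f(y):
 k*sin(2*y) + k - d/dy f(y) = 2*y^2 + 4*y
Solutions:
 f(y) = C1 + k*y - k*cos(2*y)/2 - 2*y^3/3 - 2*y^2


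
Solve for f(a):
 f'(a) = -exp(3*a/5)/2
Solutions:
 f(a) = C1 - 5*exp(3*a/5)/6


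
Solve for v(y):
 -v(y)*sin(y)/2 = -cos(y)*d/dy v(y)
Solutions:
 v(y) = C1/sqrt(cos(y))


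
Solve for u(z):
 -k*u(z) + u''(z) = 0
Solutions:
 u(z) = C1*exp(-sqrt(k)*z) + C2*exp(sqrt(k)*z)


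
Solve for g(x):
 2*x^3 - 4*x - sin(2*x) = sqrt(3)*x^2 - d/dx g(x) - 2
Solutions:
 g(x) = C1 - x^4/2 + sqrt(3)*x^3/3 + 2*x^2 - 2*x - cos(2*x)/2


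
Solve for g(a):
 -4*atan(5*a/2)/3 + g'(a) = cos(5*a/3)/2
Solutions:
 g(a) = C1 + 4*a*atan(5*a/2)/3 - 4*log(25*a^2 + 4)/15 + 3*sin(5*a/3)/10


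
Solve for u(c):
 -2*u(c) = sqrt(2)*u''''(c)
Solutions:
 u(c) = (C1*sin(2^(5/8)*c/2) + C2*cos(2^(5/8)*c/2))*exp(-2^(5/8)*c/2) + (C3*sin(2^(5/8)*c/2) + C4*cos(2^(5/8)*c/2))*exp(2^(5/8)*c/2)


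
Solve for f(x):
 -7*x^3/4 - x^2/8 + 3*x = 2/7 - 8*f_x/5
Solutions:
 f(x) = C1 + 35*x^4/128 + 5*x^3/192 - 15*x^2/16 + 5*x/28


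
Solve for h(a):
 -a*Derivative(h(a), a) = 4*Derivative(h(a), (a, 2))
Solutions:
 h(a) = C1 + C2*erf(sqrt(2)*a/4)


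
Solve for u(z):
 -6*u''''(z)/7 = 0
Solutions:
 u(z) = C1 + C2*z + C3*z^2 + C4*z^3


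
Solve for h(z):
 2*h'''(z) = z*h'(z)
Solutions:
 h(z) = C1 + Integral(C2*airyai(2^(2/3)*z/2) + C3*airybi(2^(2/3)*z/2), z)


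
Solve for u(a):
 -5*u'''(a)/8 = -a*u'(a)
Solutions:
 u(a) = C1 + Integral(C2*airyai(2*5^(2/3)*a/5) + C3*airybi(2*5^(2/3)*a/5), a)


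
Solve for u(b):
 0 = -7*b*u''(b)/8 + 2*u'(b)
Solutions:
 u(b) = C1 + C2*b^(23/7)


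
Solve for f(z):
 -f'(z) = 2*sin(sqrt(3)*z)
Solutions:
 f(z) = C1 + 2*sqrt(3)*cos(sqrt(3)*z)/3


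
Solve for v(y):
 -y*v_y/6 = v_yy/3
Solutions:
 v(y) = C1 + C2*erf(y/2)


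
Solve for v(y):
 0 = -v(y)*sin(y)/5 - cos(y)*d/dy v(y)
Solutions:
 v(y) = C1*cos(y)^(1/5)


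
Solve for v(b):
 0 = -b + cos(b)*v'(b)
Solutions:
 v(b) = C1 + Integral(b/cos(b), b)


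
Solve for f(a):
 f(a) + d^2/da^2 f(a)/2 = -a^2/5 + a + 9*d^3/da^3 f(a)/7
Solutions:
 f(a) = C1*exp(a*(-7^(1/3)*(54*sqrt(26538) + 8797)^(1/3) - 7*7^(2/3)/(54*sqrt(26538) + 8797)^(1/3) + 14)/108)*sin(sqrt(3)*7^(1/3)*a*(-(54*sqrt(26538) + 8797)^(1/3) + 7*7^(1/3)/(54*sqrt(26538) + 8797)^(1/3))/108) + C2*exp(a*(-7^(1/3)*(54*sqrt(26538) + 8797)^(1/3) - 7*7^(2/3)/(54*sqrt(26538) + 8797)^(1/3) + 14)/108)*cos(sqrt(3)*7^(1/3)*a*(-(54*sqrt(26538) + 8797)^(1/3) + 7*7^(1/3)/(54*sqrt(26538) + 8797)^(1/3))/108) + C3*exp(a*(7*7^(2/3)/(54*sqrt(26538) + 8797)^(1/3) + 7 + 7^(1/3)*(54*sqrt(26538) + 8797)^(1/3))/54) - a^2/5 + a + 1/5


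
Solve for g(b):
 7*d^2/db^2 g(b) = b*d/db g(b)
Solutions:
 g(b) = C1 + C2*erfi(sqrt(14)*b/14)


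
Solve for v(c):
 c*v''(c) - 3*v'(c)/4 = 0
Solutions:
 v(c) = C1 + C2*c^(7/4)


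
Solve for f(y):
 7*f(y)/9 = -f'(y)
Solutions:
 f(y) = C1*exp(-7*y/9)


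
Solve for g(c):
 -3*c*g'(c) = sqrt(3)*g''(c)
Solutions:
 g(c) = C1 + C2*erf(sqrt(2)*3^(1/4)*c/2)


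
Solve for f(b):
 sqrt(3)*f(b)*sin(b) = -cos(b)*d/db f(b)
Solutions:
 f(b) = C1*cos(b)^(sqrt(3))


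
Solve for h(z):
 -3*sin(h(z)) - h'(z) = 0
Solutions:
 h(z) = -acos((-C1 - exp(6*z))/(C1 - exp(6*z))) + 2*pi
 h(z) = acos((-C1 - exp(6*z))/(C1 - exp(6*z)))


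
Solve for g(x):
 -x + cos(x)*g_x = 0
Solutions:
 g(x) = C1 + Integral(x/cos(x), x)


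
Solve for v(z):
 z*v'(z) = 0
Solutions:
 v(z) = C1


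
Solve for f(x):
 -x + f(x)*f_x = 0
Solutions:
 f(x) = -sqrt(C1 + x^2)
 f(x) = sqrt(C1 + x^2)


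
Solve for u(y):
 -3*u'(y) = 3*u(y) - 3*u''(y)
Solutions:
 u(y) = C1*exp(y*(1 - sqrt(5))/2) + C2*exp(y*(1 + sqrt(5))/2)


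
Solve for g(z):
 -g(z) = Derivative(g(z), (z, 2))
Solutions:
 g(z) = C1*sin(z) + C2*cos(z)


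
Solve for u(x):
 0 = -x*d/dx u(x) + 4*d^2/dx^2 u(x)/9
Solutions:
 u(x) = C1 + C2*erfi(3*sqrt(2)*x/4)


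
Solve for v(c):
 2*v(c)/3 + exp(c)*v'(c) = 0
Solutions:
 v(c) = C1*exp(2*exp(-c)/3)


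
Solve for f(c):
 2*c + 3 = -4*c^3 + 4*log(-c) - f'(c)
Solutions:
 f(c) = C1 - c^4 - c^2 + 4*c*log(-c) - 7*c


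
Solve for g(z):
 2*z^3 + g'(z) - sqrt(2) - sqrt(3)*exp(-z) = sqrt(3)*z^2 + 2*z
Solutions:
 g(z) = C1 - z^4/2 + sqrt(3)*z^3/3 + z^2 + sqrt(2)*z - sqrt(3)*exp(-z)


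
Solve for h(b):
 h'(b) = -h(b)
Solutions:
 h(b) = C1*exp(-b)


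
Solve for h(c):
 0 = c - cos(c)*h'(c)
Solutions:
 h(c) = C1 + Integral(c/cos(c), c)


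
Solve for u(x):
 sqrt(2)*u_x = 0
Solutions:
 u(x) = C1


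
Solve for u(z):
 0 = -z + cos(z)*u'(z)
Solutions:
 u(z) = C1 + Integral(z/cos(z), z)


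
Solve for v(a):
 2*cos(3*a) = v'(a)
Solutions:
 v(a) = C1 + 2*sin(3*a)/3


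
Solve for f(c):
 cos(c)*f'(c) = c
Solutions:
 f(c) = C1 + Integral(c/cos(c), c)


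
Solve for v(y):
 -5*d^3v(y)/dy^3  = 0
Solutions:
 v(y) = C1 + C2*y + C3*y^2


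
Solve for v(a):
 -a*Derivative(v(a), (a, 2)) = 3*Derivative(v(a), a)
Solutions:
 v(a) = C1 + C2/a^2


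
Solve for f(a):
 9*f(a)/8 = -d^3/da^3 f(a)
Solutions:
 f(a) = C3*exp(-3^(2/3)*a/2) + (C1*sin(3*3^(1/6)*a/4) + C2*cos(3*3^(1/6)*a/4))*exp(3^(2/3)*a/4)


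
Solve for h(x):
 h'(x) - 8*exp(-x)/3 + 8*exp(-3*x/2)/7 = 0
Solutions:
 h(x) = C1 - 8*exp(-x)/3 + 16*exp(-3*x/2)/21


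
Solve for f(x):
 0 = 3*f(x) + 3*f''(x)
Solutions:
 f(x) = C1*sin(x) + C2*cos(x)


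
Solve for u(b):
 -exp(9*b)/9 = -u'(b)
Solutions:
 u(b) = C1 + exp(9*b)/81


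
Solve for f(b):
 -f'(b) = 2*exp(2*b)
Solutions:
 f(b) = C1 - exp(2*b)


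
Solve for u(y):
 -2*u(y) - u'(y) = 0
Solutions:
 u(y) = C1*exp(-2*y)


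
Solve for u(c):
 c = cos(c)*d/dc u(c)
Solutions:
 u(c) = C1 + Integral(c/cos(c), c)


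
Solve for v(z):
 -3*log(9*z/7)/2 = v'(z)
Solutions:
 v(z) = C1 - 3*z*log(z)/2 - 3*z*log(3) + 3*z/2 + 3*z*log(7)/2


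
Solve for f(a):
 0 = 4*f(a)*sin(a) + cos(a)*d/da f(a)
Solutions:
 f(a) = C1*cos(a)^4


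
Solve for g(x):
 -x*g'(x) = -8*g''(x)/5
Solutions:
 g(x) = C1 + C2*erfi(sqrt(5)*x/4)


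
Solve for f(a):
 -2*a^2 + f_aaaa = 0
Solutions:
 f(a) = C1 + C2*a + C3*a^2 + C4*a^3 + a^6/180


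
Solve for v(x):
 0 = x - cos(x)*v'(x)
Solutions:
 v(x) = C1 + Integral(x/cos(x), x)


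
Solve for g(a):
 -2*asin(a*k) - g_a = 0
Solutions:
 g(a) = C1 - 2*Piecewise((a*asin(a*k) + sqrt(-a^2*k^2 + 1)/k, Ne(k, 0)), (0, True))


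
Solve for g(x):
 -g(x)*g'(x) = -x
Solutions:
 g(x) = -sqrt(C1 + x^2)
 g(x) = sqrt(C1 + x^2)


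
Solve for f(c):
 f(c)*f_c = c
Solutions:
 f(c) = -sqrt(C1 + c^2)
 f(c) = sqrt(C1 + c^2)


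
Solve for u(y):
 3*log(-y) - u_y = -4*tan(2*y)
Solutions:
 u(y) = C1 + 3*y*log(-y) - 3*y - 2*log(cos(2*y))


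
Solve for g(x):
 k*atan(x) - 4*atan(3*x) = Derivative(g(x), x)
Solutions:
 g(x) = C1 + k*(x*atan(x) - log(x^2 + 1)/2) - 4*x*atan(3*x) + 2*log(9*x^2 + 1)/3


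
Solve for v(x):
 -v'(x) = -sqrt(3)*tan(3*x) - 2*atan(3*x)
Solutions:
 v(x) = C1 + 2*x*atan(3*x) - log(9*x^2 + 1)/3 - sqrt(3)*log(cos(3*x))/3


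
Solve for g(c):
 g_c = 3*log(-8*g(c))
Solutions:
 -Integral(1/(log(-_y) + 3*log(2)), (_y, g(c)))/3 = C1 - c


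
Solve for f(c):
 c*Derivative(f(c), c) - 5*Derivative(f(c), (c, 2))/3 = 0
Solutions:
 f(c) = C1 + C2*erfi(sqrt(30)*c/10)


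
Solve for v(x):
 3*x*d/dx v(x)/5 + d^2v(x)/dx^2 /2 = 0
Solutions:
 v(x) = C1 + C2*erf(sqrt(15)*x/5)


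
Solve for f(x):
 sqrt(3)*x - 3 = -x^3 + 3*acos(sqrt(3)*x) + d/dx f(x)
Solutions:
 f(x) = C1 + x^4/4 + sqrt(3)*x^2/2 - 3*x*acos(sqrt(3)*x) - 3*x + sqrt(3)*sqrt(1 - 3*x^2)


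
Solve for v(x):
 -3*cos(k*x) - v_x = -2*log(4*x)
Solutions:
 v(x) = C1 + 2*x*log(x) - 2*x + 4*x*log(2) - 3*Piecewise((sin(k*x)/k, Ne(k, 0)), (x, True))


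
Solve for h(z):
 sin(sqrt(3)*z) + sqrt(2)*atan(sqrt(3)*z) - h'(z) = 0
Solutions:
 h(z) = C1 + sqrt(2)*(z*atan(sqrt(3)*z) - sqrt(3)*log(3*z^2 + 1)/6) - sqrt(3)*cos(sqrt(3)*z)/3


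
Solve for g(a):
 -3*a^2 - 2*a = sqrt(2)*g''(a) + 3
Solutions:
 g(a) = C1 + C2*a - sqrt(2)*a^4/8 - sqrt(2)*a^3/6 - 3*sqrt(2)*a^2/4


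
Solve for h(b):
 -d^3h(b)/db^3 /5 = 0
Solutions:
 h(b) = C1 + C2*b + C3*b^2


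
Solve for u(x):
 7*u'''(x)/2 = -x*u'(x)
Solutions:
 u(x) = C1 + Integral(C2*airyai(-2^(1/3)*7^(2/3)*x/7) + C3*airybi(-2^(1/3)*7^(2/3)*x/7), x)


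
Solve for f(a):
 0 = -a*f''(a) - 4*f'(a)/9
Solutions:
 f(a) = C1 + C2*a^(5/9)


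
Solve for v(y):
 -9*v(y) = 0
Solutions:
 v(y) = 0


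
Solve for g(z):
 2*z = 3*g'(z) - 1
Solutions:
 g(z) = C1 + z^2/3 + z/3


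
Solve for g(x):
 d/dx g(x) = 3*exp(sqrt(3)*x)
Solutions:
 g(x) = C1 + sqrt(3)*exp(sqrt(3)*x)


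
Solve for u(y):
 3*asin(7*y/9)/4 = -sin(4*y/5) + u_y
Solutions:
 u(y) = C1 + 3*y*asin(7*y/9)/4 + 3*sqrt(81 - 49*y^2)/28 - 5*cos(4*y/5)/4


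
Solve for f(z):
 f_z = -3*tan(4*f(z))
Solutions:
 f(z) = -asin(C1*exp(-12*z))/4 + pi/4
 f(z) = asin(C1*exp(-12*z))/4


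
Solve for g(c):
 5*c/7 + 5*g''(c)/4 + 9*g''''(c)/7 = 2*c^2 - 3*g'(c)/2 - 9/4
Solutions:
 g(c) = C1 + C2*exp(-21^(1/3)*c*(-(162 + sqrt(28869))^(1/3) + 5*21^(1/3)/(162 + sqrt(28869))^(1/3))/36)*sin(3^(1/6)*7^(1/3)*c*(15*7^(1/3)/(162 + sqrt(28869))^(1/3) + 3^(2/3)*(162 + sqrt(28869))^(1/3))/36) + C3*exp(-21^(1/3)*c*(-(162 + sqrt(28869))^(1/3) + 5*21^(1/3)/(162 + sqrt(28869))^(1/3))/36)*cos(3^(1/6)*7^(1/3)*c*(15*7^(1/3)/(162 + sqrt(28869))^(1/3) + 3^(2/3)*(162 + sqrt(28869))^(1/3))/36) + C4*exp(21^(1/3)*c*(-(162 + sqrt(28869))^(1/3) + 5*21^(1/3)/(162 + sqrt(28869))^(1/3))/18) + 4*c^3/9 - 85*c^2/63 + 283*c/378


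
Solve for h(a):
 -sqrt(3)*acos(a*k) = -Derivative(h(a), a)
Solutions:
 h(a) = C1 + sqrt(3)*Piecewise((a*acos(a*k) - sqrt(-a^2*k^2 + 1)/k, Ne(k, 0)), (pi*a/2, True))


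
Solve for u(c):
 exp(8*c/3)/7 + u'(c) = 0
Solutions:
 u(c) = C1 - 3*exp(8*c/3)/56


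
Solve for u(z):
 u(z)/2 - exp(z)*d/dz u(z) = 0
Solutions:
 u(z) = C1*exp(-exp(-z)/2)


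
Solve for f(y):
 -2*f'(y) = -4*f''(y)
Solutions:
 f(y) = C1 + C2*exp(y/2)


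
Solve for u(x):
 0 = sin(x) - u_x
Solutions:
 u(x) = C1 - cos(x)


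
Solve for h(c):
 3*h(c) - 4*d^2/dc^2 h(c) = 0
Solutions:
 h(c) = C1*exp(-sqrt(3)*c/2) + C2*exp(sqrt(3)*c/2)


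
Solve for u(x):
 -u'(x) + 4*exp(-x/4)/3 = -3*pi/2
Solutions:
 u(x) = C1 + 3*pi*x/2 - 16*exp(-x/4)/3


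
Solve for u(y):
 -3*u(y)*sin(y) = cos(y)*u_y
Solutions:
 u(y) = C1*cos(y)^3


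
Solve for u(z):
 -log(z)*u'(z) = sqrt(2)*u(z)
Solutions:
 u(z) = C1*exp(-sqrt(2)*li(z))


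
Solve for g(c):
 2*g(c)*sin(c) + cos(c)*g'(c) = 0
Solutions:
 g(c) = C1*cos(c)^2


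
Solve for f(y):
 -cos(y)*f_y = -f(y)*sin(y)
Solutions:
 f(y) = C1/cos(y)


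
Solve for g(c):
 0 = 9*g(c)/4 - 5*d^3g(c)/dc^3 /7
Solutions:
 g(c) = C3*exp(3150^(1/3)*c/10) + (C1*sin(3*3^(1/6)*350^(1/3)*c/20) + C2*cos(3*3^(1/6)*350^(1/3)*c/20))*exp(-3150^(1/3)*c/20)


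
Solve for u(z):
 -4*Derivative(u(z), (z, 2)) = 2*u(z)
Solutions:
 u(z) = C1*sin(sqrt(2)*z/2) + C2*cos(sqrt(2)*z/2)


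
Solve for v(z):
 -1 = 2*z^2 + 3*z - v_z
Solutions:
 v(z) = C1 + 2*z^3/3 + 3*z^2/2 + z


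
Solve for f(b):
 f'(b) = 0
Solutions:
 f(b) = C1


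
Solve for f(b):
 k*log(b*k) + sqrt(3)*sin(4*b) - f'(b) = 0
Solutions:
 f(b) = C1 + b*k*(log(b*k) - 1) - sqrt(3)*cos(4*b)/4


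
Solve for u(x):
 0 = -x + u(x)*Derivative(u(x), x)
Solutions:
 u(x) = -sqrt(C1 + x^2)
 u(x) = sqrt(C1 + x^2)


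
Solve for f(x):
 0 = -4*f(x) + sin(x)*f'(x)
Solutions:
 f(x) = C1*(cos(x)^2 - 2*cos(x) + 1)/(cos(x)^2 + 2*cos(x) + 1)


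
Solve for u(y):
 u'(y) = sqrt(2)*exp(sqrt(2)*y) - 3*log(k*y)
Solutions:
 u(y) = C1 - 3*y*log(k*y) + 3*y + exp(sqrt(2)*y)


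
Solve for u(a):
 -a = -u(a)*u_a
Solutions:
 u(a) = -sqrt(C1 + a^2)
 u(a) = sqrt(C1 + a^2)


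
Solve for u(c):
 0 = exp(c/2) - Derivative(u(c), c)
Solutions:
 u(c) = C1 + 2*exp(c/2)


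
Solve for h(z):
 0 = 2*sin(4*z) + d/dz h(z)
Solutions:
 h(z) = C1 + cos(4*z)/2


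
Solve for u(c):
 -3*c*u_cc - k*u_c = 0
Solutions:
 u(c) = C1 + c^(1 - re(k)/3)*(C2*sin(log(c)*Abs(im(k))/3) + C3*cos(log(c)*im(k)/3))


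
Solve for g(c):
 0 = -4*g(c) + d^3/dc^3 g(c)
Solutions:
 g(c) = C3*exp(2^(2/3)*c) + (C1*sin(2^(2/3)*sqrt(3)*c/2) + C2*cos(2^(2/3)*sqrt(3)*c/2))*exp(-2^(2/3)*c/2)


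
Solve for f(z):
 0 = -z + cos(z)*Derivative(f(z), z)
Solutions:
 f(z) = C1 + Integral(z/cos(z), z)


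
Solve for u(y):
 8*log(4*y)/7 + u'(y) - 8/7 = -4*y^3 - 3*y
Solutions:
 u(y) = C1 - y^4 - 3*y^2/2 - 8*y*log(y)/7 - 16*y*log(2)/7 + 16*y/7


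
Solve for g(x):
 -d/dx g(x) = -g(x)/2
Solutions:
 g(x) = C1*exp(x/2)


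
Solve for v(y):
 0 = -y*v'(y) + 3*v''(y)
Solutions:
 v(y) = C1 + C2*erfi(sqrt(6)*y/6)


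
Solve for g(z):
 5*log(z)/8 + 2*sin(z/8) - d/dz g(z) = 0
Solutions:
 g(z) = C1 + 5*z*log(z)/8 - 5*z/8 - 16*cos(z/8)


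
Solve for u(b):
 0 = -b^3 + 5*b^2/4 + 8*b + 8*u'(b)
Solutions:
 u(b) = C1 + b^4/32 - 5*b^3/96 - b^2/2


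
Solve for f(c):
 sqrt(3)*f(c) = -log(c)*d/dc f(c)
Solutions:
 f(c) = C1*exp(-sqrt(3)*li(c))


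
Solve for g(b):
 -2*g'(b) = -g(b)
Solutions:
 g(b) = C1*exp(b/2)


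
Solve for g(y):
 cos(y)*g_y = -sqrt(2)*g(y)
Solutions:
 g(y) = C1*(sin(y) - 1)^(sqrt(2)/2)/(sin(y) + 1)^(sqrt(2)/2)


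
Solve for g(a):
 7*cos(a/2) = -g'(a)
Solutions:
 g(a) = C1 - 14*sin(a/2)


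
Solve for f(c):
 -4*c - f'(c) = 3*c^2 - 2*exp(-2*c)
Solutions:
 f(c) = C1 - c^3 - 2*c^2 - exp(-2*c)


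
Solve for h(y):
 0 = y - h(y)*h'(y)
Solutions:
 h(y) = -sqrt(C1 + y^2)
 h(y) = sqrt(C1 + y^2)


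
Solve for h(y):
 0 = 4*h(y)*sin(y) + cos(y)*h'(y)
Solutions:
 h(y) = C1*cos(y)^4


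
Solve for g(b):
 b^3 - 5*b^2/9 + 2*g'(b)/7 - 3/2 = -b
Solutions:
 g(b) = C1 - 7*b^4/8 + 35*b^3/54 - 7*b^2/4 + 21*b/4


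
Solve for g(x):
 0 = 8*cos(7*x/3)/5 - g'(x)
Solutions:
 g(x) = C1 + 24*sin(7*x/3)/35


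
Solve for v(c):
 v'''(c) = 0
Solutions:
 v(c) = C1 + C2*c + C3*c^2


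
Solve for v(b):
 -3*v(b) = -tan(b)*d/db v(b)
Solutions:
 v(b) = C1*sin(b)^3


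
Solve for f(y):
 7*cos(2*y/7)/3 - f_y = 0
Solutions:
 f(y) = C1 + 49*sin(2*y/7)/6


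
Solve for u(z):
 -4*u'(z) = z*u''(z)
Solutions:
 u(z) = C1 + C2/z^3


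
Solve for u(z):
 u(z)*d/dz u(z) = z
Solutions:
 u(z) = -sqrt(C1 + z^2)
 u(z) = sqrt(C1 + z^2)


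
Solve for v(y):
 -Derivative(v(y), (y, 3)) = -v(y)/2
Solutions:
 v(y) = C3*exp(2^(2/3)*y/2) + (C1*sin(2^(2/3)*sqrt(3)*y/4) + C2*cos(2^(2/3)*sqrt(3)*y/4))*exp(-2^(2/3)*y/4)


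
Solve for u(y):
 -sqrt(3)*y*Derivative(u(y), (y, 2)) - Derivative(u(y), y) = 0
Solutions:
 u(y) = C1 + C2*y^(1 - sqrt(3)/3)


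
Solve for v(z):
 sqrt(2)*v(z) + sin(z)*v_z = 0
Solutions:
 v(z) = C1*(cos(z) + 1)^(sqrt(2)/2)/(cos(z) - 1)^(sqrt(2)/2)


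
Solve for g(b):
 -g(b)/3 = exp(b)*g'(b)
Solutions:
 g(b) = C1*exp(exp(-b)/3)


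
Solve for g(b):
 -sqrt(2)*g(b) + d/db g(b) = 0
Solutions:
 g(b) = C1*exp(sqrt(2)*b)


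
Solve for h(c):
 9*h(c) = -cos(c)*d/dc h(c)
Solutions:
 h(c) = C1*sqrt(sin(c) - 1)*(sin(c)^4 - 4*sin(c)^3 + 6*sin(c)^2 - 4*sin(c) + 1)/(sqrt(sin(c) + 1)*(sin(c)^4 + 4*sin(c)^3 + 6*sin(c)^2 + 4*sin(c) + 1))


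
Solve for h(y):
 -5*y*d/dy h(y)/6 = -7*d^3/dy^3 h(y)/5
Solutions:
 h(y) = C1 + Integral(C2*airyai(210^(2/3)*y/42) + C3*airybi(210^(2/3)*y/42), y)


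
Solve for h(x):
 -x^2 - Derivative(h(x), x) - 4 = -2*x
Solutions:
 h(x) = C1 - x^3/3 + x^2 - 4*x


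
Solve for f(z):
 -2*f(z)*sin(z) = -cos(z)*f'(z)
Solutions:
 f(z) = C1/cos(z)^2


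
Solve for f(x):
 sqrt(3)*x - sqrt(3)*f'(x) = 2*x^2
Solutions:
 f(x) = C1 - 2*sqrt(3)*x^3/9 + x^2/2


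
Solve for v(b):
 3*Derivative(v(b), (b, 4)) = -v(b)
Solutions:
 v(b) = (C1*sin(sqrt(2)*3^(3/4)*b/6) + C2*cos(sqrt(2)*3^(3/4)*b/6))*exp(-sqrt(2)*3^(3/4)*b/6) + (C3*sin(sqrt(2)*3^(3/4)*b/6) + C4*cos(sqrt(2)*3^(3/4)*b/6))*exp(sqrt(2)*3^(3/4)*b/6)


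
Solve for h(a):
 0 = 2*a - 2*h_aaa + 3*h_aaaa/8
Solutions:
 h(a) = C1 + C2*a + C3*a^2 + C4*exp(16*a/3) + a^4/24 + a^3/32


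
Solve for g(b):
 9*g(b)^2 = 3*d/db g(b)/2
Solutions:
 g(b) = -1/(C1 + 6*b)


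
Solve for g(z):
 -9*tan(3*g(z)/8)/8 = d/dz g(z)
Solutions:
 g(z) = -8*asin(C1*exp(-27*z/64))/3 + 8*pi/3
 g(z) = 8*asin(C1*exp(-27*z/64))/3


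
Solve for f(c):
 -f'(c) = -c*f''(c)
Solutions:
 f(c) = C1 + C2*c^2


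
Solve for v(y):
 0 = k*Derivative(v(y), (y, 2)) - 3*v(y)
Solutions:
 v(y) = C1*exp(-sqrt(3)*y*sqrt(1/k)) + C2*exp(sqrt(3)*y*sqrt(1/k))


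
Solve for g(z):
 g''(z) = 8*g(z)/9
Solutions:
 g(z) = C1*exp(-2*sqrt(2)*z/3) + C2*exp(2*sqrt(2)*z/3)


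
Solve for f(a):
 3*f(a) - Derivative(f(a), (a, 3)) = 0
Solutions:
 f(a) = C3*exp(3^(1/3)*a) + (C1*sin(3^(5/6)*a/2) + C2*cos(3^(5/6)*a/2))*exp(-3^(1/3)*a/2)


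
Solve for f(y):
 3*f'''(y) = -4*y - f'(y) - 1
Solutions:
 f(y) = C1 + C2*sin(sqrt(3)*y/3) + C3*cos(sqrt(3)*y/3) - 2*y^2 - y


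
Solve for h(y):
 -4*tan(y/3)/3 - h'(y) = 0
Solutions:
 h(y) = C1 + 4*log(cos(y/3))


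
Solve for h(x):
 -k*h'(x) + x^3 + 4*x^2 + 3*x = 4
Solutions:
 h(x) = C1 + x^4/(4*k) + 4*x^3/(3*k) + 3*x^2/(2*k) - 4*x/k


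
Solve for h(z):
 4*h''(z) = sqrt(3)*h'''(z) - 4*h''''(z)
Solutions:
 h(z) = C1 + C2*z + (C3*sin(sqrt(61)*z/8) + C4*cos(sqrt(61)*z/8))*exp(sqrt(3)*z/8)


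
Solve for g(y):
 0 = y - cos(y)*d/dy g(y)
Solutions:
 g(y) = C1 + Integral(y/cos(y), y)


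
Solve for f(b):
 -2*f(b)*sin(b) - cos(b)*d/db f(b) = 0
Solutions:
 f(b) = C1*cos(b)^2


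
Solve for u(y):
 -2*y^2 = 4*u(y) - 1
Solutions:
 u(y) = 1/4 - y^2/2


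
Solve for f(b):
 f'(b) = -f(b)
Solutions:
 f(b) = C1*exp(-b)


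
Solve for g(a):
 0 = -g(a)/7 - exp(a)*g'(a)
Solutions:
 g(a) = C1*exp(exp(-a)/7)


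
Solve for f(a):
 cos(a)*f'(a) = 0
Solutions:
 f(a) = C1


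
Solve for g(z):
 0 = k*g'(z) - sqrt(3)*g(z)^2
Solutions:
 g(z) = -k/(C1*k + sqrt(3)*z)


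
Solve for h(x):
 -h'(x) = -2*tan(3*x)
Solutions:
 h(x) = C1 - 2*log(cos(3*x))/3


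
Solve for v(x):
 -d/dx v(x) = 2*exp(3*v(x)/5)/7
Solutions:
 v(x) = 5*log(1/(C1 + 6*x))/3 + 5*log(35)/3
 v(x) = 5*log(35^(1/3)*(-3^(2/3) - 3*3^(1/6)*I)*(1/(C1 + 2*x))^(1/3)/6)
 v(x) = 5*log(35^(1/3)*(-3^(2/3) + 3*3^(1/6)*I)*(1/(C1 + 2*x))^(1/3)/6)


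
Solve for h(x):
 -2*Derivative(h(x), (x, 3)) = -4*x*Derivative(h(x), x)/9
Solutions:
 h(x) = C1 + Integral(C2*airyai(6^(1/3)*x/3) + C3*airybi(6^(1/3)*x/3), x)


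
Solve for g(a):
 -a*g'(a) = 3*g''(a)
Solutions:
 g(a) = C1 + C2*erf(sqrt(6)*a/6)


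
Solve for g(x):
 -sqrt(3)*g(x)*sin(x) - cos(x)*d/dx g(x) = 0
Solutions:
 g(x) = C1*cos(x)^(sqrt(3))


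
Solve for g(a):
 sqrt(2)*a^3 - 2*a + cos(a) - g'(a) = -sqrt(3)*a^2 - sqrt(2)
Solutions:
 g(a) = C1 + sqrt(2)*a^4/4 + sqrt(3)*a^3/3 - a^2 + sqrt(2)*a + sin(a)


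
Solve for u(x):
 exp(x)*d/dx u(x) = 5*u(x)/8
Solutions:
 u(x) = C1*exp(-5*exp(-x)/8)


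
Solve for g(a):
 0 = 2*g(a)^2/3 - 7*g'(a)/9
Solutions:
 g(a) = -7/(C1 + 6*a)


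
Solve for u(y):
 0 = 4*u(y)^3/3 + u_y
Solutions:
 u(y) = -sqrt(6)*sqrt(-1/(C1 - 4*y))/2
 u(y) = sqrt(6)*sqrt(-1/(C1 - 4*y))/2


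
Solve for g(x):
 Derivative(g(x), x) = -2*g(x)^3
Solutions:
 g(x) = -sqrt(2)*sqrt(-1/(C1 - 2*x))/2
 g(x) = sqrt(2)*sqrt(-1/(C1 - 2*x))/2


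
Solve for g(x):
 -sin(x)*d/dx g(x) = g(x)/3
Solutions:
 g(x) = C1*(cos(x) + 1)^(1/6)/(cos(x) - 1)^(1/6)


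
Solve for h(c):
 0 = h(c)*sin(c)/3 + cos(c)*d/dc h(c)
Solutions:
 h(c) = C1*cos(c)^(1/3)


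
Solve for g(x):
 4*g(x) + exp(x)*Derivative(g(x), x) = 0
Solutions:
 g(x) = C1*exp(4*exp(-x))


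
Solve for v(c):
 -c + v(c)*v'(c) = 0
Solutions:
 v(c) = -sqrt(C1 + c^2)
 v(c) = sqrt(C1 + c^2)


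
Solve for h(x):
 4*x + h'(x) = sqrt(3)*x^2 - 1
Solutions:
 h(x) = C1 + sqrt(3)*x^3/3 - 2*x^2 - x


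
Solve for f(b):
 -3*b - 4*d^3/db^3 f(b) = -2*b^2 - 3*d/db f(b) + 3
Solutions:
 f(b) = C1 + C2*exp(-sqrt(3)*b/2) + C3*exp(sqrt(3)*b/2) - 2*b^3/9 + b^2/2 - 7*b/9


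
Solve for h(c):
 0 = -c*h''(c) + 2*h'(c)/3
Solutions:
 h(c) = C1 + C2*c^(5/3)


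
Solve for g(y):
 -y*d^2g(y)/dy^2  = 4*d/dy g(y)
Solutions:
 g(y) = C1 + C2/y^3


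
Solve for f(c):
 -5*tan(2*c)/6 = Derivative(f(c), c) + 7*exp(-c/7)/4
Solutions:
 f(c) = C1 - 5*log(tan(2*c)^2 + 1)/24 + 49*exp(-c/7)/4


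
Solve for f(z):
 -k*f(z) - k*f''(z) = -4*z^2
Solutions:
 f(z) = C1*exp(-I*z) + C2*exp(I*z) + 4*z^2/k - 8/k


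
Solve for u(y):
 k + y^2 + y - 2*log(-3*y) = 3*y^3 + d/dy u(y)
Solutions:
 u(y) = C1 - 3*y^4/4 + y^3/3 + y^2/2 + y*(k - 2*log(3) + 2) - 2*y*log(-y)


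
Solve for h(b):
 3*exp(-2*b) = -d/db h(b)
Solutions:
 h(b) = C1 + 3*exp(-2*b)/2


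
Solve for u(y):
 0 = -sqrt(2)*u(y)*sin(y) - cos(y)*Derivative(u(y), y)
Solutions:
 u(y) = C1*cos(y)^(sqrt(2))


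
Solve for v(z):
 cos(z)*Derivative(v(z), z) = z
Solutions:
 v(z) = C1 + Integral(z/cos(z), z)


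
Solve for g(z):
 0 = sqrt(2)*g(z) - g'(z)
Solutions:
 g(z) = C1*exp(sqrt(2)*z)


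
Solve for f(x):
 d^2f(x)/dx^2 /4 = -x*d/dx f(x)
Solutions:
 f(x) = C1 + C2*erf(sqrt(2)*x)


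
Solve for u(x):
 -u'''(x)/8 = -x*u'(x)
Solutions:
 u(x) = C1 + Integral(C2*airyai(2*x) + C3*airybi(2*x), x)


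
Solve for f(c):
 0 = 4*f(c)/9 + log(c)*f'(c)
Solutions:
 f(c) = C1*exp(-4*li(c)/9)


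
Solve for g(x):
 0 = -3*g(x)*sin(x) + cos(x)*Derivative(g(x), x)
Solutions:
 g(x) = C1/cos(x)^3


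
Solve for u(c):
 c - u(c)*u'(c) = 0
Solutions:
 u(c) = -sqrt(C1 + c^2)
 u(c) = sqrt(C1 + c^2)


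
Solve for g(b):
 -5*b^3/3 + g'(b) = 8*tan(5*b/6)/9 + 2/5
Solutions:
 g(b) = C1 + 5*b^4/12 + 2*b/5 - 16*log(cos(5*b/6))/15


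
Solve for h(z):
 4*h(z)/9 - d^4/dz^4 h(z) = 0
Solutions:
 h(z) = C1*exp(-sqrt(6)*z/3) + C2*exp(sqrt(6)*z/3) + C3*sin(sqrt(6)*z/3) + C4*cos(sqrt(6)*z/3)


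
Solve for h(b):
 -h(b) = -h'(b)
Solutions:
 h(b) = C1*exp(b)


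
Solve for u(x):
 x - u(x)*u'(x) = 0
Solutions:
 u(x) = -sqrt(C1 + x^2)
 u(x) = sqrt(C1 + x^2)


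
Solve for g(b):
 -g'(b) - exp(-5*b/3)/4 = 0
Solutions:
 g(b) = C1 + 3*exp(-5*b/3)/20


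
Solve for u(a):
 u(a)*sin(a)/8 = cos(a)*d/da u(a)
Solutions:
 u(a) = C1/cos(a)^(1/8)


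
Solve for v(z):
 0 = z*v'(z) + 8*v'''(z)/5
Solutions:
 v(z) = C1 + Integral(C2*airyai(-5^(1/3)*z/2) + C3*airybi(-5^(1/3)*z/2), z)


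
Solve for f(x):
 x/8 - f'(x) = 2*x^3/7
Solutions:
 f(x) = C1 - x^4/14 + x^2/16


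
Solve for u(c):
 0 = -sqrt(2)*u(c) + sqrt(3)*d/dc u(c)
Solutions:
 u(c) = C1*exp(sqrt(6)*c/3)


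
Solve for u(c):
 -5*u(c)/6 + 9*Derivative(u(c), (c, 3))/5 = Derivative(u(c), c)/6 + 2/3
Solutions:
 u(c) = C1*exp(-10^(1/3)*c*(10^(1/3)/(sqrt(18215) + 135)^(1/3) + (sqrt(18215) + 135)^(1/3))/36)*sin(10^(1/3)*sqrt(3)*c*(-(sqrt(18215) + 135)^(1/3) + 10^(1/3)/(sqrt(18215) + 135)^(1/3))/36) + C2*exp(-10^(1/3)*c*(10^(1/3)/(sqrt(18215) + 135)^(1/3) + (sqrt(18215) + 135)^(1/3))/36)*cos(10^(1/3)*sqrt(3)*c*(-(sqrt(18215) + 135)^(1/3) + 10^(1/3)/(sqrt(18215) + 135)^(1/3))/36) + C3*exp(10^(1/3)*c*(10^(1/3)/(sqrt(18215) + 135)^(1/3) + (sqrt(18215) + 135)^(1/3))/18) - 4/5


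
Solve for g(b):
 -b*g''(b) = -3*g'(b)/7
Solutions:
 g(b) = C1 + C2*b^(10/7)


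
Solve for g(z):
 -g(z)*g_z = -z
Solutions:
 g(z) = -sqrt(C1 + z^2)
 g(z) = sqrt(C1 + z^2)


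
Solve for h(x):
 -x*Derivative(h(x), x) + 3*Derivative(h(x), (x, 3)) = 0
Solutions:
 h(x) = C1 + Integral(C2*airyai(3^(2/3)*x/3) + C3*airybi(3^(2/3)*x/3), x)


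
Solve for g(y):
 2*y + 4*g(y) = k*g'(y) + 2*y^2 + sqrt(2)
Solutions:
 g(y) = C1*exp(4*y/k) + k^2/16 + k*y/4 - k/8 + y^2/2 - y/2 + sqrt(2)/4


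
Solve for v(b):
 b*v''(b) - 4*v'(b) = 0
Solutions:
 v(b) = C1 + C2*b^5


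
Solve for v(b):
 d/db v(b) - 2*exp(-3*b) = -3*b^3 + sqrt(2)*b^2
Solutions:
 v(b) = C1 - 3*b^4/4 + sqrt(2)*b^3/3 - 2*exp(-3*b)/3


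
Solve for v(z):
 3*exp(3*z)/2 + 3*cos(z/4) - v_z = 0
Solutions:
 v(z) = C1 + exp(3*z)/2 + 12*sin(z/4)


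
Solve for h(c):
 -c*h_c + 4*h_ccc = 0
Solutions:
 h(c) = C1 + Integral(C2*airyai(2^(1/3)*c/2) + C3*airybi(2^(1/3)*c/2), c)


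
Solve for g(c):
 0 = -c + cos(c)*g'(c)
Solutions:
 g(c) = C1 + Integral(c/cos(c), c)


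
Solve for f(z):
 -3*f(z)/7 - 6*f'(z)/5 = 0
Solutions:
 f(z) = C1*exp(-5*z/14)


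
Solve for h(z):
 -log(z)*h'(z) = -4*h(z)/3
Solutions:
 h(z) = C1*exp(4*li(z)/3)


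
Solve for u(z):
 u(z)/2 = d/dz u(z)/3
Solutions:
 u(z) = C1*exp(3*z/2)


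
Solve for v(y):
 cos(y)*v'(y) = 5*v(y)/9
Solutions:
 v(y) = C1*(sin(y) + 1)^(5/18)/(sin(y) - 1)^(5/18)


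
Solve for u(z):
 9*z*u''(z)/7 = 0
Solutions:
 u(z) = C1 + C2*z


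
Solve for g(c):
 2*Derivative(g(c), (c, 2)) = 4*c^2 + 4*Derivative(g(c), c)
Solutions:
 g(c) = C1 + C2*exp(2*c) - c^3/3 - c^2/2 - c/2


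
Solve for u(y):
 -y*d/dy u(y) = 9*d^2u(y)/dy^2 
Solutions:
 u(y) = C1 + C2*erf(sqrt(2)*y/6)


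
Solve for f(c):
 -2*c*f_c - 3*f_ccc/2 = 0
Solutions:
 f(c) = C1 + Integral(C2*airyai(-6^(2/3)*c/3) + C3*airybi(-6^(2/3)*c/3), c)


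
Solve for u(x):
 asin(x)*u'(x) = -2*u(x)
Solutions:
 u(x) = C1*exp(-2*Integral(1/asin(x), x))


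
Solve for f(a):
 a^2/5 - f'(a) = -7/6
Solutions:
 f(a) = C1 + a^3/15 + 7*a/6


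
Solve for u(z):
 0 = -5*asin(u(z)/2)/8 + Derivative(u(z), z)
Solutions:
 Integral(1/asin(_y/2), (_y, u(z))) = C1 + 5*z/8


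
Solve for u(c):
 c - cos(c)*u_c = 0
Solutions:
 u(c) = C1 + Integral(c/cos(c), c)


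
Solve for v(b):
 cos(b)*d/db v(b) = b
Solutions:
 v(b) = C1 + Integral(b/cos(b), b)


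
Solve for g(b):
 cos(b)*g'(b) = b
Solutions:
 g(b) = C1 + Integral(b/cos(b), b)


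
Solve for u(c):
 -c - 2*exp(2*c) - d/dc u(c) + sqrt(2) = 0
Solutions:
 u(c) = C1 - c^2/2 + sqrt(2)*c - exp(2*c)


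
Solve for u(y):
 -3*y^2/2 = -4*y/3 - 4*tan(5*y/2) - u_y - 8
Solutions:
 u(y) = C1 + y^3/2 - 2*y^2/3 - 8*y + 8*log(cos(5*y/2))/5


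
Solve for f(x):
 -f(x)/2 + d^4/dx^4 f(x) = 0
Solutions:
 f(x) = C1*exp(-2^(3/4)*x/2) + C2*exp(2^(3/4)*x/2) + C3*sin(2^(3/4)*x/2) + C4*cos(2^(3/4)*x/2)


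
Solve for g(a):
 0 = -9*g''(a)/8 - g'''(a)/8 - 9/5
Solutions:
 g(a) = C1 + C2*a + C3*exp(-9*a) - 4*a^2/5


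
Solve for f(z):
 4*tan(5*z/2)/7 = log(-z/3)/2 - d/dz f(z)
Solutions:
 f(z) = C1 + z*log(-z)/2 - z*log(3)/2 - z/2 + 8*log(cos(5*z/2))/35


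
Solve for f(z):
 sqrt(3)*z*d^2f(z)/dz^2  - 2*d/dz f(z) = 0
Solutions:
 f(z) = C1 + C2*z^(1 + 2*sqrt(3)/3)


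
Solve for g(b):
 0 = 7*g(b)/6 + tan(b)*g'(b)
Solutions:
 g(b) = C1/sin(b)^(7/6)


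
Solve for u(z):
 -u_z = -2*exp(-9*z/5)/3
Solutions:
 u(z) = C1 - 10*exp(-9*z/5)/27


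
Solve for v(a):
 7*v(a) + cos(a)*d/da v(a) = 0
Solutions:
 v(a) = C1*sqrt(sin(a) - 1)*(sin(a)^3 - 3*sin(a)^2 + 3*sin(a) - 1)/(sqrt(sin(a) + 1)*(sin(a)^3 + 3*sin(a)^2 + 3*sin(a) + 1))


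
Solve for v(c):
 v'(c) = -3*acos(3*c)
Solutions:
 v(c) = C1 - 3*c*acos(3*c) + sqrt(1 - 9*c^2)


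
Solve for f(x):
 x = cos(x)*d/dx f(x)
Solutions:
 f(x) = C1 + Integral(x/cos(x), x)


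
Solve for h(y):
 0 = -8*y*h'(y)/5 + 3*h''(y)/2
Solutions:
 h(y) = C1 + C2*erfi(2*sqrt(30)*y/15)


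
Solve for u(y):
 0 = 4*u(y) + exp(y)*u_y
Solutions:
 u(y) = C1*exp(4*exp(-y))


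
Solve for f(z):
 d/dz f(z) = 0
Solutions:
 f(z) = C1


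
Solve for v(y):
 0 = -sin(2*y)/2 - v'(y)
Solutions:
 v(y) = C1 + cos(2*y)/4


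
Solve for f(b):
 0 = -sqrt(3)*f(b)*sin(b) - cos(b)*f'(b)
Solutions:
 f(b) = C1*cos(b)^(sqrt(3))


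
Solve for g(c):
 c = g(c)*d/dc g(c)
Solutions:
 g(c) = -sqrt(C1 + c^2)
 g(c) = sqrt(C1 + c^2)


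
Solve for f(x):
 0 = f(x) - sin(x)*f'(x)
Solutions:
 f(x) = C1*sqrt(cos(x) - 1)/sqrt(cos(x) + 1)


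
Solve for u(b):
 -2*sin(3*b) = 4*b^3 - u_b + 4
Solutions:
 u(b) = C1 + b^4 + 4*b - 2*cos(3*b)/3


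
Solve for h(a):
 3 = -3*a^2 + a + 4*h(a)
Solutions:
 h(a) = 3*a^2/4 - a/4 + 3/4


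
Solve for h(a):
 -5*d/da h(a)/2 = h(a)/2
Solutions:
 h(a) = C1*exp(-a/5)


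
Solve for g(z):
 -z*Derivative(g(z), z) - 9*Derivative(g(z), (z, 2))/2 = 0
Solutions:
 g(z) = C1 + C2*erf(z/3)


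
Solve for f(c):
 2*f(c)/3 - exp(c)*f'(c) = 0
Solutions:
 f(c) = C1*exp(-2*exp(-c)/3)


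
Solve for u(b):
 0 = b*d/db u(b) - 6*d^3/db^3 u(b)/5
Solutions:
 u(b) = C1 + Integral(C2*airyai(5^(1/3)*6^(2/3)*b/6) + C3*airybi(5^(1/3)*6^(2/3)*b/6), b)


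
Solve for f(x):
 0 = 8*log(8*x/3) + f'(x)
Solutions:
 f(x) = C1 - 8*x*log(x) + x*log(6561/16777216) + 8*x


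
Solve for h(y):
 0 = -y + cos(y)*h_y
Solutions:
 h(y) = C1 + Integral(y/cos(y), y)


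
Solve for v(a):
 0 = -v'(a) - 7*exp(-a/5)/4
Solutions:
 v(a) = C1 + 35*exp(-a/5)/4


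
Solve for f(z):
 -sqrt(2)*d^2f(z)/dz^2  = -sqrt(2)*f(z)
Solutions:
 f(z) = C1*exp(-z) + C2*exp(z)


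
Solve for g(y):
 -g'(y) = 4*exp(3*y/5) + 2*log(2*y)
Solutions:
 g(y) = C1 - 2*y*log(y) + 2*y*(1 - log(2)) - 20*exp(3*y/5)/3


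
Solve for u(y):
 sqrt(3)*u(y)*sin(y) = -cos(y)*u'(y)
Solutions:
 u(y) = C1*cos(y)^(sqrt(3))


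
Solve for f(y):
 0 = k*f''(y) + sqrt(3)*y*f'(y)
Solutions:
 f(y) = C1 + C2*sqrt(k)*erf(sqrt(2)*3^(1/4)*y*sqrt(1/k)/2)


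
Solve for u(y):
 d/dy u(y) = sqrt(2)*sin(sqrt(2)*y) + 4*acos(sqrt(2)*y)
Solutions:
 u(y) = C1 + 4*y*acos(sqrt(2)*y) - 2*sqrt(2)*sqrt(1 - 2*y^2) - cos(sqrt(2)*y)


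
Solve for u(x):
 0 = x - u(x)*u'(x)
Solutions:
 u(x) = -sqrt(C1 + x^2)
 u(x) = sqrt(C1 + x^2)


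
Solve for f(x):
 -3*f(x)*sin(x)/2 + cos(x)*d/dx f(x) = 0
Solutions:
 f(x) = C1/cos(x)^(3/2)


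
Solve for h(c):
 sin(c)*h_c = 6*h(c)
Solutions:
 h(c) = C1*(cos(c)^3 - 3*cos(c)^2 + 3*cos(c) - 1)/(cos(c)^3 + 3*cos(c)^2 + 3*cos(c) + 1)


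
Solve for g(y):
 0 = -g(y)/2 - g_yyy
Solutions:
 g(y) = C3*exp(-2^(2/3)*y/2) + (C1*sin(2^(2/3)*sqrt(3)*y/4) + C2*cos(2^(2/3)*sqrt(3)*y/4))*exp(2^(2/3)*y/4)


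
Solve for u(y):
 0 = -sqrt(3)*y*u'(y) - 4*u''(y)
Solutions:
 u(y) = C1 + C2*erf(sqrt(2)*3^(1/4)*y/4)


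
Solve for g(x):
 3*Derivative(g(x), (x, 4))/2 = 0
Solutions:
 g(x) = C1 + C2*x + C3*x^2 + C4*x^3


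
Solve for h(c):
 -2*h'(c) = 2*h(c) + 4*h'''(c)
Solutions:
 h(c) = C1*exp(-6^(1/3)*c*(-(9 + sqrt(87))^(1/3) + 6^(1/3)/(9 + sqrt(87))^(1/3))/12)*sin(2^(1/3)*3^(1/6)*c*(3*2^(1/3)/(9 + sqrt(87))^(1/3) + 3^(2/3)*(9 + sqrt(87))^(1/3))/12) + C2*exp(-6^(1/3)*c*(-(9 + sqrt(87))^(1/3) + 6^(1/3)/(9 + sqrt(87))^(1/3))/12)*cos(2^(1/3)*3^(1/6)*c*(3*2^(1/3)/(9 + sqrt(87))^(1/3) + 3^(2/3)*(9 + sqrt(87))^(1/3))/12) + C3*exp(6^(1/3)*c*(-(9 + sqrt(87))^(1/3) + 6^(1/3)/(9 + sqrt(87))^(1/3))/6)


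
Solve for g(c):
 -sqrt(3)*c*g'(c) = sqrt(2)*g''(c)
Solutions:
 g(c) = C1 + C2*erf(6^(1/4)*c/2)


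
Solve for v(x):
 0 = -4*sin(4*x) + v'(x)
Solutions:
 v(x) = C1 - cos(4*x)


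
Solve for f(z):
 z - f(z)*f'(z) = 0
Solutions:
 f(z) = -sqrt(C1 + z^2)
 f(z) = sqrt(C1 + z^2)


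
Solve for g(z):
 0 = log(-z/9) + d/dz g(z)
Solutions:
 g(z) = C1 - z*log(-z) + z*(1 + 2*log(3))


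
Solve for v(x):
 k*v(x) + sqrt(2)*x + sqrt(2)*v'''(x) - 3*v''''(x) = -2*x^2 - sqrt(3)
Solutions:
 v(x) = C1*exp(x*Piecewise((-sqrt(-2^(1/3)*k^(1/3)/3 + 1/18)/2 - sqrt(2^(1/3)*k^(1/3)/3 + 1/9 - sqrt(2)/(54*sqrt(-2^(1/3)*k^(1/3)/3 + 1/18)))/2 + sqrt(2)/12, Eq(k, 0)), (-sqrt(-2*k/(9*(-k/216 + sqrt(k^3/729 + k^2/46656))^(1/3)) + 2*(-k/216 + sqrt(k^3/729 + k^2/46656))^(1/3) + 1/18)/2 - sqrt(2*k/(9*(-k/216 + sqrt(k^3/729 + k^2/46656))^(1/3)) - 2*(-k/216 + sqrt(k^3/729 + k^2/46656))^(1/3) + 1/9 - sqrt(2)/(54*sqrt(-2*k/(9*(-k/216 + sqrt(k^3/729 + k^2/46656))^(1/3)) + 2*(-k/216 + sqrt(k^3/729 + k^2/46656))^(1/3) + 1/18)))/2 + sqrt(2)/12, True))) + C2*exp(x*Piecewise((-sqrt(-2^(1/3)*k^(1/3)/3 + 1/18)/2 + sqrt(2^(1/3)*k^(1/3)/3 + 1/9 - sqrt(2)/(54*sqrt(-2^(1/3)*k^(1/3)/3 + 1/18)))/2 + sqrt(2)/12, Eq(k, 0)), (-sqrt(-2*k/(9*(-k/216 + sqrt(k^3/729 + k^2/46656))^(1/3)) + 2*(-k/216 + sqrt(k^3/729 + k^2/46656))^(1/3) + 1/18)/2 + sqrt(2*k/(9*(-k/216 + sqrt(k^3/729 + k^2/46656))^(1/3)) - 2*(-k/216 + sqrt(k^3/729 + k^2/46656))^(1/3) + 1/9 - sqrt(2)/(54*sqrt(-2*k/(9*(-k/216 + sqrt(k^3/729 + k^2/46656))^(1/3)) + 2*(-k/216 + sqrt(k^3/729 + k^2/46656))^(1/3) + 1/18)))/2 + sqrt(2)/12, True))) + C3*exp(x*Piecewise((sqrt(-2^(1/3)*k^(1/3)/3 + 1/18)/2 - sqrt(2^(1/3)*k^(1/3)/3 + 1/9 + sqrt(2)/(54*sqrt(-2^(1/3)*k^(1/3)/3 + 1/18)))/2 + sqrt(2)/12, Eq(k, 0)), (sqrt(-2*k/(9*(-k/216 + sqrt(k^3/729 + k^2/46656))^(1/3)) + 2*(-k/216 + sqrt(k^3/729 + k^2/46656))^(1/3) + 1/18)/2 - sqrt(2*k/(9*(-k/216 + sqrt(k^3/729 + k^2/46656))^(1/3)) - 2*(-k/216 + sqrt(k^3/729 + k^2/46656))^(1/3) + 1/9 + sqrt(2)/(54*sqrt(-2*k/(9*(-k/216 + sqrt(k^3/729 + k^2/46656))^(1/3)) + 2*(-k/216 + sqrt(k^3/729 + k^2/46656))^(1/3) + 1/18)))/2 + sqrt(2)/12, True))) + C4*exp(x*Piecewise((sqrt(-2^(1/3)*k^(1/3)/3 + 1/18)/2 + sqrt(2^(1/3)*k^(1/3)/3 + 1/9 + sqrt(2)/(54*sqrt(-2^(1/3)*k^(1/3)/3 + 1/18)))/2 + sqrt(2)/12, Eq(k, 0)), (sqrt(-2*k/(9*(-k/216 + sqrt(k^3/729 + k^2/46656))^(1/3)) + 2*(-k/216 + sqrt(k^3/729 + k^2/46656))^(1/3) + 1/18)/2 + sqrt(2*k/(9*(-k/216 + sqrt(k^3/729 + k^2/46656))^(1/3)) - 2*(-k/216 + sqrt(k^3/729 + k^2/46656))^(1/3) + 1/9 + sqrt(2)/(54*sqrt(-2*k/(9*(-k/216 + sqrt(k^3/729 + k^2/46656))^(1/3)) + 2*(-k/216 + sqrt(k^3/729 + k^2/46656))^(1/3) + 1/18)))/2 + sqrt(2)/12, True))) - 2*x^2/k - sqrt(2)*x/k - sqrt(3)/k


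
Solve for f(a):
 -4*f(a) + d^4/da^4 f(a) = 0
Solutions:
 f(a) = C1*exp(-sqrt(2)*a) + C2*exp(sqrt(2)*a) + C3*sin(sqrt(2)*a) + C4*cos(sqrt(2)*a)


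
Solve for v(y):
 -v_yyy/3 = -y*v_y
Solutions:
 v(y) = C1 + Integral(C2*airyai(3^(1/3)*y) + C3*airybi(3^(1/3)*y), y)


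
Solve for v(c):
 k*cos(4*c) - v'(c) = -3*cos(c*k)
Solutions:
 v(c) = C1 + k*sin(4*c)/4 + 3*sin(c*k)/k


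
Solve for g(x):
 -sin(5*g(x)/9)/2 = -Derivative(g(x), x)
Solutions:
 -x/2 + 9*log(cos(5*g(x)/9) - 1)/10 - 9*log(cos(5*g(x)/9) + 1)/10 = C1


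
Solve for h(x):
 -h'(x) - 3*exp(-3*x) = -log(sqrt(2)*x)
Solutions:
 h(x) = C1 + x*log(x) + x*(-1 + log(2)/2) + exp(-3*x)


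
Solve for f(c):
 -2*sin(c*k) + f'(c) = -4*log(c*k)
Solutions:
 f(c) = C1 - 4*c*log(c*k) + 4*c + 2*Piecewise((-cos(c*k)/k, Ne(k, 0)), (0, True))


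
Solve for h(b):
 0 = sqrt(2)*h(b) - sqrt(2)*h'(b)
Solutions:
 h(b) = C1*exp(b)


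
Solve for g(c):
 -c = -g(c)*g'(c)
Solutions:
 g(c) = -sqrt(C1 + c^2)
 g(c) = sqrt(C1 + c^2)


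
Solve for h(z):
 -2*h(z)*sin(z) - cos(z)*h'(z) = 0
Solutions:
 h(z) = C1*cos(z)^2


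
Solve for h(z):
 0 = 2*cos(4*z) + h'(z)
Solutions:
 h(z) = C1 - sin(4*z)/2


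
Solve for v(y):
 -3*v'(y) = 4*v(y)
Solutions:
 v(y) = C1*exp(-4*y/3)


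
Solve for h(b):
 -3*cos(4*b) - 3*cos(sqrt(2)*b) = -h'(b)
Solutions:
 h(b) = C1 + 3*sin(4*b)/4 + 3*sqrt(2)*sin(sqrt(2)*b)/2


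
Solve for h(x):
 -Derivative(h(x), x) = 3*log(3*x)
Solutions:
 h(x) = C1 - 3*x*log(x) - x*log(27) + 3*x


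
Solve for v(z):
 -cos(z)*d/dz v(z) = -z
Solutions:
 v(z) = C1 + Integral(z/cos(z), z)


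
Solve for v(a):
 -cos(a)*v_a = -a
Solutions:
 v(a) = C1 + Integral(a/cos(a), a)


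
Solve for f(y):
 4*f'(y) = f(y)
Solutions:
 f(y) = C1*exp(y/4)


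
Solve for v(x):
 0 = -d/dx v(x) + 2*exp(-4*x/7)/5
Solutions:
 v(x) = C1 - 7*exp(-4*x/7)/10


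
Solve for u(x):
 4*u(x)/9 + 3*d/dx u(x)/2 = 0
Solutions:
 u(x) = C1*exp(-8*x/27)


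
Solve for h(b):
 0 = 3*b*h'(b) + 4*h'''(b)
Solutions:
 h(b) = C1 + Integral(C2*airyai(-6^(1/3)*b/2) + C3*airybi(-6^(1/3)*b/2), b)
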